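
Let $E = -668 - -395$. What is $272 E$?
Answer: $-74256$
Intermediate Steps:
$E = -273$ ($E = -668 + 395 = -273$)
$272 E = 272 \left(-273\right) = -74256$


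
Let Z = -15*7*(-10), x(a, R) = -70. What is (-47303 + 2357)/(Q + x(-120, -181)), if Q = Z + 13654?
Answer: -2497/813 ≈ -3.0713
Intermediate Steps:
Z = 1050 (Z = -105*(-10) = 1050)
Q = 14704 (Q = 1050 + 13654 = 14704)
(-47303 + 2357)/(Q + x(-120, -181)) = (-47303 + 2357)/(14704 - 70) = -44946/14634 = -44946*1/14634 = -2497/813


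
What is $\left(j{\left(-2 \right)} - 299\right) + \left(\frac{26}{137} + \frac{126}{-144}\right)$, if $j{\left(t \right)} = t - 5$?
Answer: $- \frac{336127}{1096} \approx -306.69$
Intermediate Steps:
$j{\left(t \right)} = -5 + t$
$\left(j{\left(-2 \right)} - 299\right) + \left(\frac{26}{137} + \frac{126}{-144}\right) = \left(\left(-5 - 2\right) - 299\right) + \left(\frac{26}{137} + \frac{126}{-144}\right) = \left(-7 - 299\right) + \left(26 \cdot \frac{1}{137} + 126 \left(- \frac{1}{144}\right)\right) = -306 + \left(\frac{26}{137} - \frac{7}{8}\right) = -306 - \frac{751}{1096} = - \frac{336127}{1096}$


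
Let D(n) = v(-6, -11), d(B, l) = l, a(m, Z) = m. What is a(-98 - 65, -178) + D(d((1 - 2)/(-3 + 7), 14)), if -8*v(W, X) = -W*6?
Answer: -335/2 ≈ -167.50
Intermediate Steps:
v(W, X) = 3*W/4 (v(W, X) = -(-W)*6/8 = -(-3)*W/4 = 3*W/4)
D(n) = -9/2 (D(n) = (¾)*(-6) = -9/2)
a(-98 - 65, -178) + D(d((1 - 2)/(-3 + 7), 14)) = (-98 - 65) - 9/2 = -163 - 9/2 = -335/2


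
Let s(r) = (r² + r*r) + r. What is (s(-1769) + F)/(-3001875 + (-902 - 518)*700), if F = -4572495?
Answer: -1684458/3995875 ≈ -0.42155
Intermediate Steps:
s(r) = r + 2*r² (s(r) = (r² + r²) + r = 2*r² + r = r + 2*r²)
(s(-1769) + F)/(-3001875 + (-902 - 518)*700) = (-1769*(1 + 2*(-1769)) - 4572495)/(-3001875 + (-902 - 518)*700) = (-1769*(1 - 3538) - 4572495)/(-3001875 - 1420*700) = (-1769*(-3537) - 4572495)/(-3001875 - 994000) = (6256953 - 4572495)/(-3995875) = 1684458*(-1/3995875) = -1684458/3995875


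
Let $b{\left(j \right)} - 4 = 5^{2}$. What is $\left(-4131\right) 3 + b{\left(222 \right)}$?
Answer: $-12364$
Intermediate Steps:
$b{\left(j \right)} = 29$ ($b{\left(j \right)} = 4 + 5^{2} = 4 + 25 = 29$)
$\left(-4131\right) 3 + b{\left(222 \right)} = \left(-4131\right) 3 + 29 = -12393 + 29 = -12364$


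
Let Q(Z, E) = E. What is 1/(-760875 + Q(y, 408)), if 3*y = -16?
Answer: -1/760467 ≈ -1.3150e-6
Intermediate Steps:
y = -16/3 (y = (1/3)*(-16) = -16/3 ≈ -5.3333)
1/(-760875 + Q(y, 408)) = 1/(-760875 + 408) = 1/(-760467) = -1/760467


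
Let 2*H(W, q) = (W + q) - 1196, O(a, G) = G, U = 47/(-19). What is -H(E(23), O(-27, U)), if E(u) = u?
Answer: 11167/19 ≈ 587.74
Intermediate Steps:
U = -47/19 (U = 47*(-1/19) = -47/19 ≈ -2.4737)
H(W, q) = -598 + W/2 + q/2 (H(W, q) = ((W + q) - 1196)/2 = (-1196 + W + q)/2 = -598 + W/2 + q/2)
-H(E(23), O(-27, U)) = -(-598 + (½)*23 + (½)*(-47/19)) = -(-598 + 23/2 - 47/38) = -1*(-11167/19) = 11167/19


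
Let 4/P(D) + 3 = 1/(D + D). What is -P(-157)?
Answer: 1256/943 ≈ 1.3319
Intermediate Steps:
P(D) = 4/(-3 + 1/(2*D)) (P(D) = 4/(-3 + 1/(D + D)) = 4/(-3 + 1/(2*D)))
-P(-157) = -(-8)*(-157)/(-1 + 6*(-157)) = -(-8)*(-157)/(-1 - 942) = -(-8)*(-157)/(-943) = -(-8)*(-157)*(-1)/943 = -1*(-1256/943) = 1256/943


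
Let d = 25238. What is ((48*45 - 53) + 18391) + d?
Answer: 45736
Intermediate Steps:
((48*45 - 53) + 18391) + d = ((48*45 - 53) + 18391) + 25238 = ((2160 - 53) + 18391) + 25238 = (2107 + 18391) + 25238 = 20498 + 25238 = 45736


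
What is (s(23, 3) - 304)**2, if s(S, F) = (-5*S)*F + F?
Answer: 417316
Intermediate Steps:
s(S, F) = F - 5*F*S (s(S, F) = -5*F*S + F = F - 5*F*S)
(s(23, 3) - 304)**2 = (3*(1 - 5*23) - 304)**2 = (3*(1 - 115) - 304)**2 = (3*(-114) - 304)**2 = (-342 - 304)**2 = (-646)**2 = 417316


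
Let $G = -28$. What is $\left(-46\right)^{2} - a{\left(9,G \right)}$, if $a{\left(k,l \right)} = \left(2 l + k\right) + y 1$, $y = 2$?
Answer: $2161$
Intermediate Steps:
$a{\left(k,l \right)} = 2 + k + 2 l$ ($a{\left(k,l \right)} = \left(2 l + k\right) + 2 \cdot 1 = \left(k + 2 l\right) + 2 = 2 + k + 2 l$)
$\left(-46\right)^{2} - a{\left(9,G \right)} = \left(-46\right)^{2} - \left(2 + 9 + 2 \left(-28\right)\right) = 2116 - \left(2 + 9 - 56\right) = 2116 - -45 = 2116 + 45 = 2161$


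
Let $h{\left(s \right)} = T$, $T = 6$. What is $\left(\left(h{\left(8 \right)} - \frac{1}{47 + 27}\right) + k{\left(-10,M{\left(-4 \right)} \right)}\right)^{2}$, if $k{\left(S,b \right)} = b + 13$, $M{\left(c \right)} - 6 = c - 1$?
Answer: $\frac{2187441}{5476} \approx 399.46$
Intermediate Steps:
$h{\left(s \right)} = 6$
$M{\left(c \right)} = 5 + c$ ($M{\left(c \right)} = 6 + \left(c - 1\right) = 6 + \left(-1 + c\right) = 5 + c$)
$k{\left(S,b \right)} = 13 + b$
$\left(\left(h{\left(8 \right)} - \frac{1}{47 + 27}\right) + k{\left(-10,M{\left(-4 \right)} \right)}\right)^{2} = \left(\left(6 - \frac{1}{47 + 27}\right) + \left(13 + \left(5 - 4\right)\right)\right)^{2} = \left(\left(6 - \frac{1}{74}\right) + \left(13 + 1\right)\right)^{2} = \left(\left(6 - \frac{1}{74}\right) + 14\right)^{2} = \left(\frac{443}{74} + 14\right)^{2} = \left(\frac{1479}{74}\right)^{2} = \frac{2187441}{5476}$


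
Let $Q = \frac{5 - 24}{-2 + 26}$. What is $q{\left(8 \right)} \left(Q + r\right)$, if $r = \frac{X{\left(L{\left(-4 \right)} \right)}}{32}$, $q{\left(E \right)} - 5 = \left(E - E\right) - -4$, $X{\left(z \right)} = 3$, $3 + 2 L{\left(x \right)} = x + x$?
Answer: $- \frac{201}{32} \approx -6.2813$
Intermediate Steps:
$L{\left(x \right)} = - \frac{3}{2} + x$ ($L{\left(x \right)} = - \frac{3}{2} + \frac{x + x}{2} = - \frac{3}{2} + \frac{2 x}{2} = - \frac{3}{2} + x$)
$Q = - \frac{19}{24} \approx -0.79167$
$q{\left(E \right)} = 9$ ($q{\left(E \right)} = 5 + \left(\left(E - E\right) - -4\right) = 5 + \left(0 + 4\right) = 5 + 4 = 9$)
$r = \frac{3}{32} \approx 0.09375$
$q{\left(8 \right)} \left(Q + r\right) = 9 \left(- \frac{19}{24} + \frac{3}{32}\right) = 9 \left(- \frac{67}{96}\right) = - \frac{201}{32}$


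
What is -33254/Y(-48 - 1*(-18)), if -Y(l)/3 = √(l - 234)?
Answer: -16627*I*√66/198 ≈ -682.21*I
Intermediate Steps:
Y(l) = -3*√(-234 + l) (Y(l) = -3*√(l - 234) = -3*√(-234 + l))
-33254/Y(-48 - 1*(-18)) = -33254*(-1/(3*√(-234 + (-48 - 1*(-18))))) = -33254*(-1/(3*√(-234 + (-48 + 18)))) = -33254*(-1/(3*√(-234 - 30))) = -33254*I*√66/396 = -16627*I*√66/198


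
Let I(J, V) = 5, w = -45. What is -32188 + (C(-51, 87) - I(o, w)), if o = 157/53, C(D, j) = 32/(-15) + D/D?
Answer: -482912/15 ≈ -32194.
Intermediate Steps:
C(D, j) = -17/15 (C(D, j) = 32*(-1/15) + 1 = -32/15 + 1 = -17/15)
o = 157/53 (o = 157*(1/53) = 157/53 ≈ 2.9623)
-32188 + (C(-51, 87) - I(o, w)) = -32188 + (-17/15 - 1*5) = -32188 + (-17/15 - 5) = -32188 - 92/15 = -482912/15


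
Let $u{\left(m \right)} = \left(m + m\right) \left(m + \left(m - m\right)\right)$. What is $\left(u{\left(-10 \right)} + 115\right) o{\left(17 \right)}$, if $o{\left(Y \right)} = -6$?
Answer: $-1890$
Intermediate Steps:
$u{\left(m \right)} = 2 m^{2}$ ($u{\left(m \right)} = 2 m \left(m + 0\right) = 2 m m = 2 m^{2}$)
$\left(u{\left(-10 \right)} + 115\right) o{\left(17 \right)} = \left(2 \left(-10\right)^{2} + 115\right) \left(-6\right) = \left(2 \cdot 100 + 115\right) \left(-6\right) = \left(200 + 115\right) \left(-6\right) = 315 \left(-6\right) = -1890$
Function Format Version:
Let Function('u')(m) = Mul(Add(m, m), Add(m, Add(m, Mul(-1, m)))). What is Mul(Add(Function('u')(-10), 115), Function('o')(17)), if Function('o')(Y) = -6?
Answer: -1890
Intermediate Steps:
Function('u')(m) = Mul(2, Pow(m, 2)) (Function('u')(m) = Mul(Mul(2, m), Add(m, 0)) = Mul(Mul(2, m), m) = Mul(2, Pow(m, 2)))
Mul(Add(Function('u')(-10), 115), Function('o')(17)) = Mul(Add(Mul(2, Pow(-10, 2)), 115), -6) = Mul(Add(Mul(2, 100), 115), -6) = Mul(Add(200, 115), -6) = Mul(315, -6) = -1890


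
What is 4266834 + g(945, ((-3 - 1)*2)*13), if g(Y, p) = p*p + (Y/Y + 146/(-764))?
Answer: 1634062609/382 ≈ 4.2776e+6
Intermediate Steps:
g(Y, p) = 309/382 + p² (g(Y, p) = p² + (1 + 146*(-1/764)) = p² + (1 - 73/382) = p² + 309/382 = 309/382 + p²)
4266834 + g(945, ((-3 - 1)*2)*13) = 4266834 + (309/382 + (((-3 - 1)*2)*13)²) = 4266834 + (309/382 + (-4*2*13)²) = 4266834 + (309/382 + (-8*13)²) = 4266834 + (309/382 + (-104)²) = 4266834 + (309/382 + 10816) = 4266834 + 4132021/382 = 1634062609/382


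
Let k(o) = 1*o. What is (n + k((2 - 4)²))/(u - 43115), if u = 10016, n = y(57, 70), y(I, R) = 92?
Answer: -32/11033 ≈ -0.0029004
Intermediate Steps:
n = 92
k(o) = o
(n + k((2 - 4)²))/(u - 43115) = (92 + (2 - 4)²)/(10016 - 43115) = (92 + (-2)²)/(-33099) = (92 + 4)*(-1/33099) = 96*(-1/33099) = -32/11033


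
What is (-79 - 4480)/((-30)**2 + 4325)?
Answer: -4559/5225 ≈ -0.87254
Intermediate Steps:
(-79 - 4480)/((-30)**2 + 4325) = -4559/(900 + 4325) = -4559/5225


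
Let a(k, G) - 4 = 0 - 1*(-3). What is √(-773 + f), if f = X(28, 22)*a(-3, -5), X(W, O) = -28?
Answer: I*√969 ≈ 31.129*I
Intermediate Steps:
a(k, G) = 7 (a(k, G) = 4 + (0 - 1*(-3)) = 4 + (0 + 3) = 4 + 3 = 7)
f = -196 (f = -28*7 = -196)
√(-773 + f) = √(-773 - 196) = √(-969) = I*√969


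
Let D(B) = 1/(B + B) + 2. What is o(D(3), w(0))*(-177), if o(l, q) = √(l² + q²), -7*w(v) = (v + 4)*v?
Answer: -767/2 ≈ -383.50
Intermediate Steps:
w(v) = -v*(4 + v)/7 (w(v) = -(v + 4)*v/7 = -(4 + v)*v/7 = -v*(4 + v)/7)
D(B) = 2 + 1/(2*B) (D(B) = 1/(2*B) + 2 = 2 + 1/(2*B))
o(D(3), w(0))*(-177) = √((2 + (½)/3)² + (-⅐*0*(4 + 0))²)*(-177) = √((2 + (½)*(⅓))² + (-⅐*0*4)²)*(-177) = √((2 + ⅙)² + 0²)*(-177) = √((13/6)² + 0)*(-177) = √(169/36 + 0)*(-177) = √(169/36)*(-177) = (13/6)*(-177) = -767/2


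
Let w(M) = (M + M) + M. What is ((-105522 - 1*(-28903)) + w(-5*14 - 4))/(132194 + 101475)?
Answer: -76841/233669 ≈ -0.32885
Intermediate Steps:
w(M) = 3*M (w(M) = 2*M + M = 3*M)
((-105522 - 1*(-28903)) + w(-5*14 - 4))/(132194 + 101475) = ((-105522 - 1*(-28903)) + 3*(-5*14 - 4))/(132194 + 101475) = ((-105522 + 28903) + 3*(-70 - 4))/233669 = (-76619 + 3*(-74))*(1/233669) = (-76619 - 222)*(1/233669) = -76841*1/233669 = -76841/233669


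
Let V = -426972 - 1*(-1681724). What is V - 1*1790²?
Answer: -1949348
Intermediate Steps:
V = 1254752 (V = -426972 + 1681724 = 1254752)
V - 1*1790² = 1254752 - 1*1790² = 1254752 - 1*3204100 = 1254752 - 3204100 = -1949348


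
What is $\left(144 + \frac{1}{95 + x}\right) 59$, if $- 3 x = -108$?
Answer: $\frac{1113035}{131} \approx 8496.5$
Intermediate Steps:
$x = 36$ ($x = \left(- \frac{1}{3}\right) \left(-108\right) = 36$)
$\left(144 + \frac{1}{95 + x}\right) 59 = \left(144 + \frac{1}{95 + 36}\right) 59 = \left(144 + \frac{1}{131}\right) 59 = \frac{18865}{131} \cdot 59 = \frac{1113035}{131}$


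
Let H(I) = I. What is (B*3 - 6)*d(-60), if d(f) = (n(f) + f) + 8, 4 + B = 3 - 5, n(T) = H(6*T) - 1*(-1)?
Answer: 9864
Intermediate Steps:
n(T) = 1 + 6*T (n(T) = 6*T - 1*(-1) = 6*T + 1 = 1 + 6*T)
B = -6 (B = -4 + (3 - 5) = -4 - 2 = -6)
d(f) = 9 + 7*f (d(f) = ((1 + 6*f) + f) + 8 = (1 + 7*f) + 8 = 9 + 7*f)
(B*3 - 6)*d(-60) = (-6*3 - 6)*(9 + 7*(-60)) = (-18 - 6)*(9 - 420) = -24*(-411) = 9864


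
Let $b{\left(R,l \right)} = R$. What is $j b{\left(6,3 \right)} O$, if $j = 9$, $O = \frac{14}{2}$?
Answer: $378$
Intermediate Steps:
$O = 7$ ($O = 14 \cdot \frac{1}{2} = 7$)
$j b{\left(6,3 \right)} O = 9 \cdot 6 \cdot 7 = 54 \cdot 7 = 378$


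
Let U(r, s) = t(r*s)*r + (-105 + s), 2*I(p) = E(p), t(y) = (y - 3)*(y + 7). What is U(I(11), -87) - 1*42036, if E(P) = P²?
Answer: 13398407085/8 ≈ 1.6748e+9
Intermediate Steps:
t(y) = (-3 + y)*(7 + y)
I(p) = p²/2
U(r, s) = -105 + s + r*(-21 + r²*s² + 4*r*s) (U(r, s) = (-21 + (r*s)² + 4*(r*s))*r + (-105 + s) = (-21 + r²*s² + 4*r*s)*r + (-105 + s) = r*(-21 + r²*s² + 4*r*s) + (-105 + s) = -105 + s + r*(-21 + r²*s² + 4*r*s))
U(I(11), -87) - 1*42036 = (-105 - 87 + ((½)*11²)*(-21 + ((½)*11²)²*(-87)² + 4*((½)*11²)*(-87))) - 1*42036 = (-105 - 87 + ((½)*121)*(-21 + ((½)*121)²*7569 + 4*((½)*121)*(-87))) - 42036 = (-105 - 87 + 121*(-21 + (121/2)²*7569 + 4*(121/2)*(-87))/2) - 42036 = (-105 - 87 + 121*(-21 + (14641/4)*7569 - 21054)/2) - 42036 = (-105 - 87 + 121*(-21 + 110817729/4 - 21054)/2) - 42036 = (-105 - 87 + (121/2)*(110733429/4)) - 42036 = (-105 - 87 + 13398744909/8) - 42036 = 13398743373/8 - 42036 = 13398407085/8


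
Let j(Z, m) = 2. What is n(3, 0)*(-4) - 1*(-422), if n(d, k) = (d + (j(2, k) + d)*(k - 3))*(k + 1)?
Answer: 470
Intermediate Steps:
n(d, k) = (1 + k)*(d + (-3 + k)*(2 + d)) (n(d, k) = (d + (2 + d)*(k - 3))*(k + 1) = (d + (2 + d)*(-3 + k))*(1 + k) = (d + (-3 + k)*(2 + d))*(1 + k) = (1 + k)*(d + (-3 + k)*(2 + d)))
n(3, 0)*(-4) - 1*(-422) = (-6 - 4*0 - 2*3 + 2*0**2 + 3*0**2 - 1*3*0)*(-4) - 1*(-422) = (-6 + 0 - 6 + 2*0 + 3*0 + 0)*(-4) + 422 = (-6 + 0 - 6 + 0 + 0 + 0)*(-4) + 422 = -12*(-4) + 422 = 48 + 422 = 470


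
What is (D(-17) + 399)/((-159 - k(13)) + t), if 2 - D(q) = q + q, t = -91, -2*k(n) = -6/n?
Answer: -5655/3253 ≈ -1.7384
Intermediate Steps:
k(n) = 3/n (k(n) = -(-3)/n = 3/n)
D(q) = 2 - 2*q (D(q) = 2 - (q + q) = 2 - 2*q)
(D(-17) + 399)/((-159 - k(13)) + t) = ((2 - 2*(-17)) + 399)/((-159 - 3/13) - 91) = ((2 + 34) + 399)/((-159 - 3/13) - 91) = (36 + 399)/((-159 - 1*3/13) - 91) = 435/((-159 - 3/13) - 91) = 435/(-2070/13 - 91) = 435/(-3253/13) = 435*(-13/3253) = -5655/3253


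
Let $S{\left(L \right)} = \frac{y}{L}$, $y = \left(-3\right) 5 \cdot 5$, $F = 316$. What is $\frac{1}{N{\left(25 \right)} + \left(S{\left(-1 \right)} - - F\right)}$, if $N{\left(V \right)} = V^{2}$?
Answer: $\frac{1}{1016} \approx 0.00098425$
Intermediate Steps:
$y = -75$ ($y = \left(-15\right) 5 = -75$)
$S{\left(L \right)} = - \frac{75}{L}$
$\frac{1}{N{\left(25 \right)} + \left(S{\left(-1 \right)} - - F\right)} = \frac{1}{25^{2} - \left(-316 - 75\right)} = \frac{1}{625 - -391} = \frac{1}{625 + \left(75 + 316\right)} = \frac{1}{625 + 391} = \frac{1}{1016}$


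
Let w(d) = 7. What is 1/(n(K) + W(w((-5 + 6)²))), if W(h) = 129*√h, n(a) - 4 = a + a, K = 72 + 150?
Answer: 64/12031 - 129*√7/84217 ≈ 0.0012669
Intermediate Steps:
K = 222
n(a) = 4 + 2*a (n(a) = 4 + (a + a) = 4 + 2*a)
1/(n(K) + W(w((-5 + 6)²))) = 1/((4 + 2*222) + 129*√7) = 1/((4 + 444) + 129*√7) = 1/(448 + 129*√7)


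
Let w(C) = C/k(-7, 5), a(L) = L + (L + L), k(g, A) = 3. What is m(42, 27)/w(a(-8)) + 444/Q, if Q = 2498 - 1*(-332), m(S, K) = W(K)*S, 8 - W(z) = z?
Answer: 565473/5660 ≈ 99.907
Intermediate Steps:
W(z) = 8 - z
a(L) = 3*L (a(L) = L + 2*L = 3*L)
m(S, K) = S*(8 - K) (m(S, K) = (8 - K)*S = S*(8 - K))
Q = 2830 (Q = 2498 + 332 = 2830)
w(C) = C/3
m(42, 27)/w(a(-8)) + 444/Q = (42*(8 - 1*27))/(((3*(-8))/3)) + 444/2830 = (42*(8 - 27))/(((⅓)*(-24))) + 444*(1/2830) = (42*(-19))/(-8) + 222/1415 = -798*(-⅛) + 222/1415 = 399/4 + 222/1415 = 565473/5660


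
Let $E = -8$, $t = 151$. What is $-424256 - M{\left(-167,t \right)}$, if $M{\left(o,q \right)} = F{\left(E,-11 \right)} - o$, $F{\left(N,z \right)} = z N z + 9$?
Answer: $-423464$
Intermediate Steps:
$F{\left(N,z \right)} = 9 + N z^{2}$ ($F{\left(N,z \right)} = N z z + 9 = N z^{2} + 9 = 9 + N z^{2}$)
$M{\left(o,q \right)} = -959 - o$ ($M{\left(o,q \right)} = \left(9 - 8 \left(-11\right)^{2}\right) - o = \left(9 - 968\right) - o = -959 - o$)
$-424256 - M{\left(-167,t \right)} = -424256 - \left(-959 - -167\right) = -424256 - \left(-959 + 167\right) = -424256 - -792 = -424256 + 792 = -423464$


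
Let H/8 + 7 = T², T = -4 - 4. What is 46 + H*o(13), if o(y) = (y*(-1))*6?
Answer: -35522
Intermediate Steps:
T = -8
o(y) = -6*y (o(y) = -y*6 = -6*y)
H = 456 (H = -56 + 8*(-8)² = -56 + 8*64 = -56 + 512 = 456)
46 + H*o(13) = 46 + 456*(-6*13) = 46 + 456*(-78) = 46 - 35568 = -35522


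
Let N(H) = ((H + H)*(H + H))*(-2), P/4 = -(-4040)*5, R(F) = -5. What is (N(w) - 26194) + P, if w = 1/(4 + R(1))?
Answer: 54598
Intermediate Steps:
P = 80800 (P = 4*(-(-4040)*5) = 4*(-2020*(-10)) = 4*20200 = 80800)
w = -1 (w = 1/(4 - 5) = 1/(-1) = -1)
N(H) = -8*H² (N(H) = ((2*H)*(2*H))*(-2) = (4*H²)*(-2) = -8*H²)
(N(w) - 26194) + P = (-8*(-1)² - 26194) + 80800 = (-8*1 - 26194) + 80800 = (-8 - 26194) + 80800 = -26202 + 80800 = 54598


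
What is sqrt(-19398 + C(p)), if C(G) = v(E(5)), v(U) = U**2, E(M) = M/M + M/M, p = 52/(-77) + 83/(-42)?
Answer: I*sqrt(19394) ≈ 139.26*I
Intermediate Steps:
p = -175/66 (p = 52*(-1/77) + 83*(-1/42) = -52/77 - 83/42 = -175/66 ≈ -2.6515)
E(M) = 2 (E(M) = 1 + 1 = 2)
C(G) = 4 (C(G) = 2**2 = 4)
sqrt(-19398 + C(p)) = sqrt(-19398 + 4) = sqrt(-19394) = I*sqrt(19394)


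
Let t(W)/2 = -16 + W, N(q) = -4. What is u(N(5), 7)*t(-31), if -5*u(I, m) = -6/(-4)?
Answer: 141/5 ≈ 28.200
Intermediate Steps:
u(I, m) = -3/10 (u(I, m) = -(-6)/(5*(-4)) = -(-6)*(-1)/(5*4) = -⅕*3/2 = -3/10)
t(W) = -32 + 2*W (t(W) = 2*(-16 + W) = -32 + 2*W)
u(N(5), 7)*t(-31) = -3*(-32 + 2*(-31))/10 = -3*(-32 - 62)/10 = -3/10*(-94) = 141/5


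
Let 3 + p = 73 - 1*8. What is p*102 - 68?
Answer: 6256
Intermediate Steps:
p = 62 (p = -3 + (73 - 1*8) = -3 + (73 - 8) = -3 + 65 = 62)
p*102 - 68 = 62*102 - 68 = 6324 - 68 = 6256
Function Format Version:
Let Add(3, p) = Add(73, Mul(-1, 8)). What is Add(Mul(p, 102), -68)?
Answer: 6256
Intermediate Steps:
p = 62 (p = Add(-3, Add(73, Mul(-1, 8))) = Add(-3, Add(73, -8)) = Add(-3, 65) = 62)
Add(Mul(p, 102), -68) = Add(Mul(62, 102), -68) = Add(6324, -68) = 6256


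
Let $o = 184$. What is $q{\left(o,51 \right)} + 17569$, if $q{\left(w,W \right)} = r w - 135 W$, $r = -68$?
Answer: $-1828$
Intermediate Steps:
$q{\left(w,W \right)} = - 135 W - 68 w$ ($q{\left(w,W \right)} = - 68 w - 135 W = - 135 W - 68 w$)
$q{\left(o,51 \right)} + 17569 = \left(\left(-135\right) 51 - 12512\right) + 17569 = \left(-6885 - 12512\right) + 17569 = -19397 + 17569 = -1828$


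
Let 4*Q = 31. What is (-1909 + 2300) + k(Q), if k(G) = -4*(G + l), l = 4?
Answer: 344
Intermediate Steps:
Q = 31/4 (Q = (¼)*31 = 31/4 ≈ 7.7500)
k(G) = -16 - 4*G (k(G) = -4*(G + 4) = -4*(4 + G) = -16 - 4*G)
(-1909 + 2300) + k(Q) = (-1909 + 2300) + (-16 - 4*31/4) = 391 + (-16 - 31) = 391 - 47 = 344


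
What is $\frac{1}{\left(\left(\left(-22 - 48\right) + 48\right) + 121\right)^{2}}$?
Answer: $\frac{1}{9801} \approx 0.00010203$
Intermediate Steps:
$\frac{1}{\left(\left(\left(-22 - 48\right) + 48\right) + 121\right)^{2}} = \frac{1}{\left(\left(-70 + 48\right) + 121\right)^{2}} = \frac{1}{\left(-22 + 121\right)^{2}} = \frac{1}{99^{2}} = \frac{1}{9801}$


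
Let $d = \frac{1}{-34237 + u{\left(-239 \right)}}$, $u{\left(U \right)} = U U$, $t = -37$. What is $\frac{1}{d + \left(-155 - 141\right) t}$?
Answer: $\frac{22884}{250625569} \approx 9.1308 \cdot 10^{-5}$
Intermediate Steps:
$u{\left(U \right)} = U^{2}$
$d = \frac{1}{22884}$ ($d = \frac{1}{-34237 + \left(-239\right)^{2}} = \frac{1}{-34237 + 57121} = \frac{1}{22884} \approx 4.3699 \cdot 10^{-5}$)
$\frac{1}{d + \left(-155 - 141\right) t} = \frac{1}{\frac{1}{22884} + \left(-155 - 141\right) \left(-37\right)} = \frac{1}{\frac{1}{22884} - -10952} = \frac{1}{\frac{1}{22884} + 10952} = \frac{1}{\frac{250625569}{22884}} = \frac{22884}{250625569}$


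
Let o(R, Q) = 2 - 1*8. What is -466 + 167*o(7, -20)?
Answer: -1468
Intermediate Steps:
o(R, Q) = -6 (o(R, Q) = 2 - 8 = -6)
-466 + 167*o(7, -20) = -466 + 167*(-6) = -466 - 1002 = -1468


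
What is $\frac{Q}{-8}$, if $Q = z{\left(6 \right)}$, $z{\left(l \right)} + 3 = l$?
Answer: $- \frac{3}{8} \approx -0.375$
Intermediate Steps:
$z{\left(l \right)} = -3 + l$
$Q = 3$ ($Q = -3 + 6 = 3$)
$\frac{Q}{-8} = \frac{3}{-8} = 3 \left(- \frac{1}{8}\right) = - \frac{3}{8}$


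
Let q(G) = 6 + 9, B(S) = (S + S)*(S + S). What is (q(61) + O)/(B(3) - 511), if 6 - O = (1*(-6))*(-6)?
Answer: 3/95 ≈ 0.031579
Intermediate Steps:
B(S) = 4*S² (B(S) = (2*S)*(2*S) = 4*S²)
q(G) = 15
O = -30 (O = 6 - 1*(-6)*(-6) = 6 - (-6)*(-6) = 6 - 1*36 = 6 - 36 = -30)
(q(61) + O)/(B(3) - 511) = (15 - 30)/(4*3² - 511) = -15/(4*9 - 511) = -15/(36 - 511) = -15/(-475) = -15*(-1/475) = 3/95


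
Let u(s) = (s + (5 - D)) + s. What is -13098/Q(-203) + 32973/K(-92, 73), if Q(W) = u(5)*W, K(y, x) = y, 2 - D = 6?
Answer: -125971845/354844 ≈ -355.01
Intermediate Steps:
D = -4 (D = 2 - 1*6 = 2 - 6 = -4)
u(s) = 9 + 2*s (u(s) = (s + (5 - 1*(-4))) + s = (s + (5 + 4)) + s = (s + 9) + s = (9 + s) + s = 9 + 2*s)
Q(W) = 19*W (Q(W) = (9 + 2*5)*W = (9 + 10)*W = 19*W)
-13098/Q(-203) + 32973/K(-92, 73) = -13098/(19*(-203)) + 32973/(-92) = -13098/(-3857) + 32973*(-1/92) = -13098*(-1/3857) - 32973/92 = 13098/3857 - 32973/92 = -125971845/354844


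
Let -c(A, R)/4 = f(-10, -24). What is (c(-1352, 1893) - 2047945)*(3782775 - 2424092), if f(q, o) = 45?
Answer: -2782752619375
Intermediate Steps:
c(A, R) = -180 (c(A, R) = -4*45 = -180)
(c(-1352, 1893) - 2047945)*(3782775 - 2424092) = (-180 - 2047945)*(3782775 - 2424092) = -2048125*1358683 = -2782752619375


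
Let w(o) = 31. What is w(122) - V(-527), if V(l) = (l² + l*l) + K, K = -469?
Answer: -554958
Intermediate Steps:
V(l) = -469 + 2*l² (V(l) = (l² + l*l) - 469 = (l² + l²) - 469 = 2*l² - 469 = -469 + 2*l²)
w(122) - V(-527) = 31 - (-469 + 2*(-527)²) = 31 - (-469 + 2*277729) = 31 - (-469 + 555458) = 31 - 1*554989 = 31 - 554989 = -554958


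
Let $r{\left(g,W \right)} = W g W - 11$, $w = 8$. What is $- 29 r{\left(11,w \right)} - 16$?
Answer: $-20113$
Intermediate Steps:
$r{\left(g,W \right)} = -11 + g W^{2}$ ($r{\left(g,W \right)} = g W^{2} - 11 = -11 + g W^{2}$)
$- 29 r{\left(11,w \right)} - 16 = - 29 \left(-11 + 11 \cdot 8^{2}\right) - 16 = - 29 \left(-11 + 11 \cdot 64\right) - 16 = - 29 \left(-11 + 704\right) - 16 = \left(-29\right) 693 - 16 = -20097 - 16 = -20113$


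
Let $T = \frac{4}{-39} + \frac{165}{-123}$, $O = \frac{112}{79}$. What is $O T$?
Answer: $- \frac{258608}{126321} \approx -2.0472$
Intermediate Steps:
$O = \frac{112}{79}$ ($O = 112 \cdot \frac{1}{79} = \frac{112}{79} \approx 1.4177$)
$T = - \frac{2309}{1599}$ ($T = 4 \left(- \frac{1}{39}\right) + 165 \left(- \frac{1}{123}\right) = - \frac{4}{39} - \frac{55}{41} = - \frac{2309}{1599} \approx -1.444$)
$O T = \frac{112}{79} \left(- \frac{2309}{1599}\right) = - \frac{258608}{126321}$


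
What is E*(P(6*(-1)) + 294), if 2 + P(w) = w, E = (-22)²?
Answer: 138424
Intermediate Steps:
E = 484
P(w) = -2 + w
E*(P(6*(-1)) + 294) = 484*((-2 + 6*(-1)) + 294) = 484*((-2 - 6) + 294) = 484*(-8 + 294) = 484*286 = 138424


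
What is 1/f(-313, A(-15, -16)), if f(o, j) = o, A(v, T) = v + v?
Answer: -1/313 ≈ -0.0031949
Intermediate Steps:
A(v, T) = 2*v
1/f(-313, A(-15, -16)) = 1/(-313) = -1/313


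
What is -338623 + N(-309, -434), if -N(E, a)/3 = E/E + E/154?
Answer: -52147477/154 ≈ -3.3862e+5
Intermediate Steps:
N(E, a) = -3 - 3*E/154 (N(E, a) = -3*(E/E + E/154) = -3*(1 + E*(1/154)) = -3*(1 + E/154) = -3 - 3*E/154)
-338623 + N(-309, -434) = -338623 + (-3 - 3/154*(-309)) = -338623 + (-3 + 927/154) = -338623 + 465/154 = -52147477/154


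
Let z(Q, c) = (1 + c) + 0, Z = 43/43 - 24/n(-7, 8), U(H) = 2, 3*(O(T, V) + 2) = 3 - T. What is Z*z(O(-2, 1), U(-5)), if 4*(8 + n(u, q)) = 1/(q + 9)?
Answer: 2175/181 ≈ 12.017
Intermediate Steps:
O(T, V) = -1 - T/3 (O(T, V) = -2 + (3 - T)/3 = -2 + (1 - T/3) = -1 - T/3)
n(u, q) = -8 + 1/(4*(9 + q)) (n(u, q) = -8 + 1/(4*(q + 9)) = -8 + 1/(4*(9 + q)))
Z = 725/181 (Z = 43/43 - 24*4*(9 + 8)/(-287 - 32*8) = 43*(1/43) - 24*68/(-287 - 256) = 1 - 24/((¼)*(1/17)*(-543)) = 1 - 24/(-543/68) = 1 - 24*(-68/543) = 1 + 544/181 = 725/181 ≈ 4.0055)
z(Q, c) = 1 + c
Z*z(O(-2, 1), U(-5)) = 725*(1 + 2)/181 = (725/181)*3 = 2175/181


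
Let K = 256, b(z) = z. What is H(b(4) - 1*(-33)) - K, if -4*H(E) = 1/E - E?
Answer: -9130/37 ≈ -246.76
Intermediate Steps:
H(E) = -1/(4*E) + E/4 (H(E) = -(1/E - E)/4 = -1/(4*E) + E/4)
H(b(4) - 1*(-33)) - K = (-1 + (4 - 1*(-33))²)/(4*(4 - 1*(-33))) - 1*256 = (-1 + (4 + 33)²)/(4*(4 + 33)) - 256 = (¼)*(-1 + 37²)/37 - 256 = (¼)*(1/37)*(-1 + 1369) - 256 = (¼)*(1/37)*1368 - 256 = 342/37 - 256 = -9130/37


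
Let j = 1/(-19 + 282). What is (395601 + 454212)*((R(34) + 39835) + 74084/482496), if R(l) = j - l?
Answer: 357673933537777289/10574704 ≈ 3.3824e+10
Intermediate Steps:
j = 1/263 ≈ 0.0038023
R(l) = 1/263 - l
(395601 + 454212)*((R(34) + 39835) + 74084/482496) = (395601 + 454212)*(((1/263 - 1*34) + 39835) + 74084/482496) = 849813*(((1/263 - 34) + 39835) + 74084*(1/482496)) = 849813*((-8941/263 + 39835) + 18521/120624) = 849813*(10467664/263 + 18521/120624) = 849813*(1262656373359/31724112) = 357673933537777289/10574704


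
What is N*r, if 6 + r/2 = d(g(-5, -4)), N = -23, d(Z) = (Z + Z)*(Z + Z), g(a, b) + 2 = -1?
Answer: -1380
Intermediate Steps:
g(a, b) = -3 (g(a, b) = -2 - 1 = -3)
d(Z) = 4*Z**2 (d(Z) = (2*Z)*(2*Z) = 4*Z**2)
r = 60 (r = -12 + 2*(4*(-3)**2) = -12 + 2*(4*9) = -12 + 2*36 = -12 + 72 = 60)
N*r = -23*60 = -1380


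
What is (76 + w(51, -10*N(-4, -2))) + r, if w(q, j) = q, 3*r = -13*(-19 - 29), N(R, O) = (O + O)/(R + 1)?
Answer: 335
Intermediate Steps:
N(R, O) = 2*O/(1 + R) (N(R, O) = (2*O)/(1 + R) = 2*O/(1 + R))
r = 208 (r = (-13*(-19 - 29))/3 = (-13*(-48))/3 = (⅓)*624 = 208)
(76 + w(51, -10*N(-4, -2))) + r = (76 + 51) + 208 = 127 + 208 = 335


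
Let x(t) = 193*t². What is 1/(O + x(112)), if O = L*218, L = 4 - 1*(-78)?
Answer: 1/2438868 ≈ 4.1003e-7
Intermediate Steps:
L = 82 (L = 4 + 78 = 82)
O = 17876 (O = 82*218 = 17876)
1/(O + x(112)) = 1/(17876 + 193*112²) = 1/(17876 + 193*12544) = 1/(17876 + 2420992) = 1/2438868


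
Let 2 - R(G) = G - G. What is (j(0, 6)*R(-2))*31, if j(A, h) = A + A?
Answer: 0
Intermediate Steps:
R(G) = 2 (R(G) = 2 - (G - G) = 2 - 1*0 = 2 + 0 = 2)
j(A, h) = 2*A
(j(0, 6)*R(-2))*31 = ((2*0)*2)*31 = (0*2)*31 = 0*31 = 0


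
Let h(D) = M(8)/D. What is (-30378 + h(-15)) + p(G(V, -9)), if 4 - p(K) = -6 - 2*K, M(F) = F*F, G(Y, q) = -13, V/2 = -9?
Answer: -455974/15 ≈ -30398.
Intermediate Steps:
V = -18 (V = 2*(-9) = -18)
M(F) = F**2
p(K) = 10 + 2*K (p(K) = 4 - (-6 - 2*K) = 4 + (6 + 2*K) = 10 + 2*K)
h(D) = 64/D (h(D) = 8**2/D = 64/D)
(-30378 + h(-15)) + p(G(V, -9)) = (-30378 + 64/(-15)) + (10 + 2*(-13)) = (-30378 + 64*(-1/15)) + (10 - 26) = (-30378 - 64/15) - 16 = -455734/15 - 16 = -455974/15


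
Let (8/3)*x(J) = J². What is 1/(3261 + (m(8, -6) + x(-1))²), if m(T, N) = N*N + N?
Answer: 64/267753 ≈ 0.00023903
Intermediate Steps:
x(J) = 3*J²/8
m(T, N) = N + N² (m(T, N) = N² + N = N + N²)
1/(3261 + (m(8, -6) + x(-1))²) = 1/(3261 + (-6*(1 - 6) + (3/8)*(-1)²)²) = 1/(3261 + (-6*(-5) + (3/8)*1)²) = 1/(3261 + (30 + 3/8)²) = 1/(3261 + (243/8)²) = 1/(3261 + 59049/64) = 1/(267753/64) = 64/267753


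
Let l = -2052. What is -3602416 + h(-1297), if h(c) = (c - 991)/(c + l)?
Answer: -12064488896/3349 ≈ -3.6024e+6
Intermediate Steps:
h(c) = (-991 + c)/(-2052 + c) (h(c) = (c - 991)/(c - 2052) = (-991 + c)/(-2052 + c))
-3602416 + h(-1297) = -3602416 + (-991 - 1297)/(-2052 - 1297) = -3602416 - 2288/(-3349) = -3602416 - 1/3349*(-2288) = -3602416 + 2288/3349 = -12064488896/3349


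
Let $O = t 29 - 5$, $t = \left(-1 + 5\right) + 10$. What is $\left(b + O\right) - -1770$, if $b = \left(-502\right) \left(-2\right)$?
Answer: $3175$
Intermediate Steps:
$b = 1004$
$t = 14$ ($t = 4 + 10 = 14$)
$O = 401$ ($O = 14 \cdot 29 - 5 = 406 - 5 = 401$)
$\left(b + O\right) - -1770 = \left(1004 + 401\right) - -1770 = 1405 + 1770 = 3175$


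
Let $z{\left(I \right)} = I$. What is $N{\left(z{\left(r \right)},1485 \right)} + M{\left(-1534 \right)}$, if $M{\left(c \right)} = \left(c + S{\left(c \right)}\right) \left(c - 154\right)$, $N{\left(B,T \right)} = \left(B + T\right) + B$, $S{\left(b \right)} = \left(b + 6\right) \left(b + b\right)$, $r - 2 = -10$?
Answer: $-7910591091$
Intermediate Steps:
$r = -8$ ($r = 2 - 10 = -8$)
$S{\left(b \right)} = 2 b \left(6 + b\right)$ ($S{\left(b \right)} = \left(6 + b\right) 2 b = 2 b \left(6 + b\right)$)
$N{\left(B,T \right)} = T + 2 B$
$M{\left(c \right)} = \left(-154 + c\right) \left(c + 2 c \left(6 + c\right)\right)$ ($M{\left(c \right)} = \left(c + 2 c \left(6 + c\right)\right) \left(c - 154\right) = \left(c + 2 c \left(6 + c\right)\right) \left(-154 + c\right) = \left(-154 + c\right) \left(c + 2 c \left(6 + c\right)\right)$)
$N{\left(z{\left(r \right)},1485 \right)} + M{\left(-1534 \right)} = \left(1485 + 2 \left(-8\right)\right) - 1534 \left(-2002 - -452530 + 2 \left(-1534\right)^{2}\right) = \left(1485 - 16\right) - 1534 \left(-2002 + 452530 + 2 \cdot 2353156\right) = 1469 - 1534 \left(-2002 + 452530 + 4706312\right) = 1469 - 7910592560 = -7910591091$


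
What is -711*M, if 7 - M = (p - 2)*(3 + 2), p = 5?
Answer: 5688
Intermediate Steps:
M = -8 (M = 7 - (5 - 2)*(3 + 2) = 7 - 3*5 = 7 - 1*15 = 7 - 15 = -8)
-711*M = -711*(-8) = 5688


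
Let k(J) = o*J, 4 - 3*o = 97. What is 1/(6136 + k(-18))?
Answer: 1/6694 ≈ 0.00014939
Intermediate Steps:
o = -31 (o = 4/3 - ⅓*97 = 4/3 - 97/3 = -31)
k(J) = -31*J
1/(6136 + k(-18)) = 1/(6136 - 31*(-18)) = 1/(6136 + 558) = 1/6694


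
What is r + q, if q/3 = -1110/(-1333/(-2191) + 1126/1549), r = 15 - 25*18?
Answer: -13272919575/4531883 ≈ -2928.8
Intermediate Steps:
r = -435 (r = 15 - 450 = -435)
q = -11301550470/4531883 (q = 3*(-1110/(-1333/(-2191) + 1126/1549)) = 3*(-1110/(-1333*(-1/2191) + 1126*(1/1549))) = 3*(-1110/(1333/2191 + 1126/1549)) = 3*(-1110/4531883/3393859) = 3*(-1110*3393859/4531883) = 3*(-3767183490/4531883) = -11301550470/4531883 ≈ -2493.8)
r + q = -435 - 11301550470/4531883 = -13272919575/4531883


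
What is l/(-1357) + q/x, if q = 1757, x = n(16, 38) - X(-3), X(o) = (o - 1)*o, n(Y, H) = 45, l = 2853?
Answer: 2290100/44781 ≈ 51.140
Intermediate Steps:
X(o) = o*(-1 + o) (X(o) = (-1 + o)*o = o*(-1 + o))
x = 33 (x = 45 - (-3)*(-1 - 3) = 45 - (-3)*(-4) = 45 - 1*12 = 45 - 12 = 33)
l/(-1357) + q/x = 2853/(-1357) + 1757/33 = 2853*(-1/1357) + 1757*(1/33) = -2853/1357 + 1757/33 = 2290100/44781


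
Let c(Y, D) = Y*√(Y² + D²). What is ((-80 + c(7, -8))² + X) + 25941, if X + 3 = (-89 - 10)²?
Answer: 47676 - 1120*√113 ≈ 35770.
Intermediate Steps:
X = 9798 (X = -3 + (-89 - 10)² = -3 + (-99)² = -3 + 9801 = 9798)
c(Y, D) = Y*√(D² + Y²)
((-80 + c(7, -8))² + X) + 25941 = ((-80 + 7*√((-8)² + 7²))² + 9798) + 25941 = ((-80 + 7*√(64 + 49))² + 9798) + 25941 = ((-80 + 7*√113)² + 9798) + 25941 = (9798 + (-80 + 7*√113)²) + 25941 = 35739 + (-80 + 7*√113)²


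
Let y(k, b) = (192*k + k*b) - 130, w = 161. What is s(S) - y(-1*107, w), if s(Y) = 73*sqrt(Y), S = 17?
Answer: 37901 + 73*sqrt(17) ≈ 38202.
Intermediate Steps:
y(k, b) = -130 + 192*k + b*k (y(k, b) = (192*k + b*k) - 130 = -130 + 192*k + b*k)
s(S) - y(-1*107, w) = 73*sqrt(17) - (-130 + 192*(-1*107) + 161*(-1*107)) = 73*sqrt(17) - (-130 + 192*(-107) + 161*(-107)) = 73*sqrt(17) - (-130 - 20544 - 17227) = 73*sqrt(17) - 1*(-37901) = 73*sqrt(17) + 37901 = 37901 + 73*sqrt(17)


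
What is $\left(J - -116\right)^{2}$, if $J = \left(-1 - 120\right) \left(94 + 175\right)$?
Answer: $1051899489$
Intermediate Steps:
$J = -32549$ ($J = \left(-121\right) 269 = -32549$)
$\left(J - -116\right)^{2} = \left(-32549 - -116\right)^{2} = \left(-32549 + 116\right)^{2} = \left(-32433\right)^{2} = 1051899489$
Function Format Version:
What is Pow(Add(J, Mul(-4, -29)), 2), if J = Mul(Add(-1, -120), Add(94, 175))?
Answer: 1051899489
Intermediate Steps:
J = -32549 (J = Mul(-121, 269) = -32549)
Pow(Add(J, Mul(-4, -29)), 2) = Pow(Add(-32549, Mul(-4, -29)), 2) = Pow(Add(-32549, 116), 2) = Pow(-32433, 2) = 1051899489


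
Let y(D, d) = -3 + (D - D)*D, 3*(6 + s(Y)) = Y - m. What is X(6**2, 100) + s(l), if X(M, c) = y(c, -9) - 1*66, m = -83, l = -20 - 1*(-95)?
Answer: -67/3 ≈ -22.333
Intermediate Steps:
l = 75 (l = -20 + 95 = 75)
s(Y) = 65/3 + Y/3 (s(Y) = -6 + (Y - 1*(-83))/3 = -6 + (Y + 83)/3 = -6 + (83 + Y)/3 = -6 + (83/3 + Y/3) = 65/3 + Y/3)
y(D, d) = -3 (y(D, d) = -3 + 0*D = -3 + 0 = -3)
X(M, c) = -69 (X(M, c) = -3 - 1*66 = -3 - 66 = -69)
X(6**2, 100) + s(l) = -69 + (65/3 + (1/3)*75) = -69 + (65/3 + 25) = -69 + 140/3 = -67/3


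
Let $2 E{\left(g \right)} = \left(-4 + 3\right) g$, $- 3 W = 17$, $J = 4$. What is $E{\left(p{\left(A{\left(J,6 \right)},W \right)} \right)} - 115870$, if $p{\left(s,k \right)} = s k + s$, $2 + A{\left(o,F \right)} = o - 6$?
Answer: $- \frac{347638}{3} \approx -1.1588 \cdot 10^{5}$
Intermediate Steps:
$W = - \frac{17}{3}$ ($W = \left(- \frac{1}{3}\right) 17 = - \frac{17}{3} \approx -5.6667$)
$A{\left(o,F \right)} = -8 + o$ ($A{\left(o,F \right)} = -2 + \left(o - 6\right) = -2 + \left(-6 + o\right) = -8 + o$)
$p{\left(s,k \right)} = s + k s$ ($p{\left(s,k \right)} = k s + s = s + k s$)
$E{\left(g \right)} = - \frac{g}{2}$ ($E{\left(g \right)} = \frac{\left(-4 + 3\right) g}{2} = \frac{\left(-1\right) g}{2} = - \frac{g}{2}$)
$E{\left(p{\left(A{\left(J,6 \right)},W \right)} \right)} - 115870 = - \frac{\left(-8 + 4\right) \left(1 - \frac{17}{3}\right)}{2} - 115870 = - \frac{\left(-4\right) \left(- \frac{14}{3}\right)}{2} - 115870 = \left(- \frac{1}{2}\right) \frac{56}{3} - 115870 = - \frac{28}{3} - 115870 = - \frac{347638}{3}$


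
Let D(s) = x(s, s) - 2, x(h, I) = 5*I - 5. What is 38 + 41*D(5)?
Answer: 776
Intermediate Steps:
x(h, I) = -5 + 5*I
D(s) = -7 + 5*s (D(s) = (-5 + 5*s) - 2 = -7 + 5*s)
38 + 41*D(5) = 38 + 41*(-7 + 5*5) = 38 + 41*(-7 + 25) = 38 + 41*18 = 38 + 738 = 776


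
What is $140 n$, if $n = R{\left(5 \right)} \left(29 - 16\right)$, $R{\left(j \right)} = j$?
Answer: $9100$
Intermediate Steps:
$n = 65$ ($n = 5 \left(29 - 16\right) = 5 \cdot 13 = 65$)
$140 n = 140 \cdot 65 = 9100$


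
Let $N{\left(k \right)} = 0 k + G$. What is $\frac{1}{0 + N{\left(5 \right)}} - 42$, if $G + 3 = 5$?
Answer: $- \frac{83}{2} \approx -41.5$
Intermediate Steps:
$G = 2$ ($G = -3 + 5 = 2$)
$N{\left(k \right)} = 2$ ($N{\left(k \right)} = 0 k + 2 = 0 + 2 = 2$)
$\frac{1}{0 + N{\left(5 \right)}} - 42 = \frac{1}{0 + 2} - 42 = \frac{1}{2} - 42 = - \frac{83}{2}$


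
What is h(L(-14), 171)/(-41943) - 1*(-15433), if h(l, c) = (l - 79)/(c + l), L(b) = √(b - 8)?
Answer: 18942124826384/1227378009 - 250*I*√22/1227378009 ≈ 15433.0 - 9.5537e-7*I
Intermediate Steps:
L(b) = √(-8 + b)
h(l, c) = (-79 + l)/(c + l)
h(L(-14), 171)/(-41943) - 1*(-15433) = ((-79 + √(-8 - 14))/(171 + √(-8 - 14)))/(-41943) - 1*(-15433) = ((-79 + √(-22))/(171 + √(-22)))*(-1/41943) + 15433 = ((-79 + I*√22)/(171 + I*√22))*(-1/41943) + 15433 = -(-79 + I*√22)/(41943*(171 + I*√22)) + 15433 = 15433 - (-79 + I*√22)/(41943*(171 + I*√22))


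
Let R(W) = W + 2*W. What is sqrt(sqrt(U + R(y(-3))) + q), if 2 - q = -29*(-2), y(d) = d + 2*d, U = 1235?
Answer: sqrt(-56 + 2*sqrt(302)) ≈ 4.6091*I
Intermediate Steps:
y(d) = 3*d
R(W) = 3*W
q = -56 (q = 2 - (-29)*(-2) = 2 - 1*58 = 2 - 58 = -56)
sqrt(sqrt(U + R(y(-3))) + q) = sqrt(sqrt(1235 + 3*(3*(-3))) - 56) = sqrt(sqrt(1235 + 3*(-9)) - 56) = sqrt(sqrt(1235 - 27) - 56) = sqrt(sqrt(1208) - 56) = sqrt(2*sqrt(302) - 56) = sqrt(-56 + 2*sqrt(302))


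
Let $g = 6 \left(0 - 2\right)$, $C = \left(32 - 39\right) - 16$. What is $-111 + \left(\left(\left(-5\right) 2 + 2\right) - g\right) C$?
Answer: $-203$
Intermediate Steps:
$C = -23$ ($C = -7 - 16 = -23$)
$g = -12$ ($g = 6 \left(-2\right) = -12$)
$-111 + \left(\left(\left(-5\right) 2 + 2\right) - g\right) C = -111 + \left(\left(\left(-5\right) 2 + 2\right) - -12\right) \left(-23\right) = -111 + \left(\left(-10 + 2\right) + 12\right) \left(-23\right) = -111 + \left(-8 + 12\right) \left(-23\right) = -111 + 4 \left(-23\right) = -111 - 92 = -203$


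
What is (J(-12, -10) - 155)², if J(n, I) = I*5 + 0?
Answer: 42025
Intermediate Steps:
J(n, I) = 5*I (J(n, I) = 5*I + 0 = 5*I)
(J(-12, -10) - 155)² = (5*(-10) - 155)² = (-50 - 155)² = (-205)² = 42025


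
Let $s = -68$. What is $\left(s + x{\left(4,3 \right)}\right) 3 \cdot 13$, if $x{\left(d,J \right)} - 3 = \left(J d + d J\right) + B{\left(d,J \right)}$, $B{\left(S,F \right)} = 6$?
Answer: $-1365$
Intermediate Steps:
$x{\left(d,J \right)} = 9 + 2 J d$ ($x{\left(d,J \right)} = 3 + \left(\left(J d + d J\right) + 6\right) = 3 + \left(\left(J d + J d\right) + 6\right) = 3 + \left(2 J d + 6\right) = 3 + \left(6 + 2 J d\right) = 9 + 2 J d$)
$\left(s + x{\left(4,3 \right)}\right) 3 \cdot 13 = \left(-68 + \left(9 + 2 \cdot 3 \cdot 4\right)\right) 3 \cdot 13 = \left(-68 + \left(9 + 24\right)\right) 39 = \left(-68 + 33\right) 39 = \left(-35\right) 39 = -1365$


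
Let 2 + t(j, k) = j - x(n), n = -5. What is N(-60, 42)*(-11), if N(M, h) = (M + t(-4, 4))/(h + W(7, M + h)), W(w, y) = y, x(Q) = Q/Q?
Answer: 737/24 ≈ 30.708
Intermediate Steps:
x(Q) = 1
t(j, k) = -3 + j (t(j, k) = -2 + (j - 1*1) = -2 + (j - 1) = -2 + (-1 + j) = -3 + j)
N(M, h) = (-7 + M)/(M + 2*h) (N(M, h) = (M + (-3 - 4))/(h + (M + h)) = (M - 7)/(M + 2*h) = (-7 + M)/(M + 2*h))
N(-60, 42)*(-11) = ((-7 - 60)/(-60 + 2*42))*(-11) = (-67/(-60 + 84))*(-11) = (-67/24)*(-11) = ((1/24)*(-67))*(-11) = -67/24*(-11) = 737/24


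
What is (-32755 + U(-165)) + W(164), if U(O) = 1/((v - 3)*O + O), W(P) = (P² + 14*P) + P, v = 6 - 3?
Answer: -560836/165 ≈ -3399.0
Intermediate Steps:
v = 3
W(P) = P² + 15*P
U(O) = 1/O (U(O) = 1/((3 - 3)*O + O) = 1/(0*O + O) = 1/(0 + O) = 1/O)
(-32755 + U(-165)) + W(164) = (-32755 + 1/(-165)) + 164*(15 + 164) = (-32755 - 1/165) + 164*179 = -5404576/165 + 29356 = -560836/165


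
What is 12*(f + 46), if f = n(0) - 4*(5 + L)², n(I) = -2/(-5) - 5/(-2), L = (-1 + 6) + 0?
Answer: -21066/5 ≈ -4213.2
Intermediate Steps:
L = 5 (L = 5 + 0 = 5)
n(I) = 29/10 (n(I) = -2*(-⅕) - 5*(-½) = ⅖ + 5/2 = 29/10)
f = -3971/10 (f = 29/10 - 4*(5 + 5)² = 29/10 - 4*10² = 29/10 - 4*100 = 29/10 - 400 = -3971/10 ≈ -397.10)
12*(f + 46) = 12*(-3971/10 + 46) = 12*(-3511/10) = -21066/5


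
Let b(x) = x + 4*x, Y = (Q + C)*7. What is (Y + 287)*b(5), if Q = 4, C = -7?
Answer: 6650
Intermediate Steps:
Y = -21 (Y = (4 - 7)*7 = -3*7 = -21)
b(x) = 5*x
(Y + 287)*b(5) = (-21 + 287)*(5*5) = 266*25 = 6650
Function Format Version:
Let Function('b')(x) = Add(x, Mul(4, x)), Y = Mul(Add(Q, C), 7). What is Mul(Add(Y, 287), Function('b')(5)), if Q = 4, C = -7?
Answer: 6650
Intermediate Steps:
Y = -21 (Y = Mul(Add(4, -7), 7) = Mul(-3, 7) = -21)
Function('b')(x) = Mul(5, x)
Mul(Add(Y, 287), Function('b')(5)) = Mul(Add(-21, 287), Mul(5, 5)) = Mul(266, 25) = 6650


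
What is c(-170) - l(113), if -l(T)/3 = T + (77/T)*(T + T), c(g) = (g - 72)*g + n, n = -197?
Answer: 41744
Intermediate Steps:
c(g) = -197 + g*(-72 + g) (c(g) = (g - 72)*g - 197 = (-72 + g)*g - 197 = g*(-72 + g) - 197 = -197 + g*(-72 + g))
l(T) = -462 - 3*T (l(T) = -3*(T + (77/T)*(T + T)) = -3*(T + (77/T)*(2*T)) = -3*(T + 154) = -3*(154 + T) = -462 - 3*T)
c(-170) - l(113) = (-197 + (-170)² - 72*(-170)) - (-462 - 3*113) = (-197 + 28900 + 12240) - (-462 - 339) = 40943 - 1*(-801) = 40943 + 801 = 41744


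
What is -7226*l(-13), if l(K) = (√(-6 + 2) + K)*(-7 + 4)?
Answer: -281814 + 43356*I ≈ -2.8181e+5 + 43356.0*I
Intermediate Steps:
l(K) = -6*I - 3*K (l(K) = (√(-4) + K)*(-3) = (2*I + K)*(-3) = (K + 2*I)*(-3) = -6*I - 3*K)
-7226*l(-13) = -7226*(-6*I - 3*(-13)) = -7226*(-6*I + 39) = -7226*(39 - 6*I) = -281814 + 43356*I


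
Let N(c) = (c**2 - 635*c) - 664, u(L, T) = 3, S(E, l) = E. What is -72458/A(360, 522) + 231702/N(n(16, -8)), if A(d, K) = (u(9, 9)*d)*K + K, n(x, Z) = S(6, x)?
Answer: -32766709142/626070879 ≈ -52.337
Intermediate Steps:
n(x, Z) = 6
N(c) = -664 + c**2 - 635*c
A(d, K) = K + 3*K*d (A(d, K) = (3*d)*K + K = 3*K*d + K = K + 3*K*d)
-72458/A(360, 522) + 231702/N(n(16, -8)) = -72458*1/(522*(1 + 3*360)) + 231702/(-664 + 6**2 - 635*6) = -72458*1/(522*(1 + 1080)) + 231702/(-664 + 36 - 3810) = -72458/(522*1081) + 231702/(-4438) = -72458/564282 + 231702*(-1/4438) = -72458*1/564282 - 115851/2219 = -36229/282141 - 115851/2219 = -32766709142/626070879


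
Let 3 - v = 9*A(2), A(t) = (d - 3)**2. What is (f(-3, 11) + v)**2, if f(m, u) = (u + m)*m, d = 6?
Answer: 10404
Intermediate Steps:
f(m, u) = m*(m + u) (f(m, u) = (m + u)*m = m*(m + u))
A(t) = 9 (A(t) = (6 - 3)**2 = 3**2 = 9)
v = -78 (v = 3 - 9*9 = 3 - 1*81 = 3 - 81 = -78)
(f(-3, 11) + v)**2 = (-3*(-3 + 11) - 78)**2 = (-3*8 - 78)**2 = (-24 - 78)**2 = (-102)**2 = 10404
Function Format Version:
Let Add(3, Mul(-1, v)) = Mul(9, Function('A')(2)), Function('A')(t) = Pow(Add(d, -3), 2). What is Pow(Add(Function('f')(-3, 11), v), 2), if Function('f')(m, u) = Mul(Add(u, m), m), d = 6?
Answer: 10404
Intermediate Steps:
Function('f')(m, u) = Mul(m, Add(m, u)) (Function('f')(m, u) = Mul(Add(m, u), m) = Mul(m, Add(m, u)))
Function('A')(t) = 9 (Function('A')(t) = Pow(Add(6, -3), 2) = Pow(3, 2) = 9)
v = -78 (v = Add(3, Mul(-1, Mul(9, 9))) = Add(3, Mul(-1, 81)) = Add(3, -81) = -78)
Pow(Add(Function('f')(-3, 11), v), 2) = Pow(Add(Mul(-3, Add(-3, 11)), -78), 2) = Pow(Add(Mul(-3, 8), -78), 2) = Pow(Add(-24, -78), 2) = Pow(-102, 2) = 10404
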